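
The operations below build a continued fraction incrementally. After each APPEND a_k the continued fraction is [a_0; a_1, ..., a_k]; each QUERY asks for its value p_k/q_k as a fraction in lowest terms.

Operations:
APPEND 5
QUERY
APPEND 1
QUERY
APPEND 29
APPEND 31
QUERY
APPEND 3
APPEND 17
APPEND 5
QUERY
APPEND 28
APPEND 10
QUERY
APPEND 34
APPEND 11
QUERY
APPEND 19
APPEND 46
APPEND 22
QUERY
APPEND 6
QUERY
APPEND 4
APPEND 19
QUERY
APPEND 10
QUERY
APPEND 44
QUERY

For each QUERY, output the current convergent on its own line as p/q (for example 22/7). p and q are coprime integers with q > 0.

APPEND 5: p_0 = 5·1 + 0 = 5, q_0 = 5·0 + 1 = 1 → 5/1
APPEND 1: p_1 = 1·5 + 1 = 6, q_1 = 1·1 + 0 = 1 → 6/1
APPEND 29: p_2 = 29·6 + 5 = 179, q_2 = 29·1 + 1 = 30 → 179/30
APPEND 31: p_3 = 31·179 + 6 = 5555, q_3 = 31·30 + 1 = 931 → 5555/931
APPEND 3: p_4 = 3·5555 + 179 = 16844, q_4 = 3·931 + 30 = 2823 → 16844/2823
APPEND 17: p_5 = 17·16844 + 5555 = 291903, q_5 = 17·2823 + 931 = 48922 → 291903/48922
APPEND 5: p_6 = 5·291903 + 16844 = 1476359, q_6 = 5·48922 + 2823 = 247433 → 1476359/247433
APPEND 28: p_7 = 28·1476359 + 291903 = 41629955, q_7 = 28·247433 + 48922 = 6977046 → 41629955/6977046
APPEND 10: p_8 = 10·41629955 + 1476359 = 417775909, q_8 = 10·6977046 + 247433 = 70017893 → 417775909/70017893
APPEND 34: p_9 = 34·417775909 + 41629955 = 14246010861, q_9 = 34·70017893 + 6977046 = 2387585408 → 14246010861/2387585408
APPEND 11: p_10 = 11·14246010861 + 417775909 = 157123895380, q_10 = 11·2387585408 + 70017893 = 26333457381 → 157123895380/26333457381
APPEND 19: p_11 = 19·157123895380 + 14246010861 = 2999600023081, q_11 = 19·26333457381 + 2387585408 = 502723275647 → 2999600023081/502723275647
APPEND 46: p_12 = 46·2999600023081 + 157123895380 = 138138724957106, q_12 = 46·502723275647 + 26333457381 = 23151604137143 → 138138724957106/23151604137143
APPEND 22: p_13 = 22·138138724957106 + 2999600023081 = 3042051549079413, q_13 = 22·23151604137143 + 502723275647 = 509838014292793 → 3042051549079413/509838014292793
APPEND 6: p_14 = 6·3042051549079413 + 138138724957106 = 18390448019433584, q_14 = 6·509838014292793 + 23151604137143 = 3082179689893901 → 18390448019433584/3082179689893901
APPEND 4: p_15 = 4·18390448019433584 + 3042051549079413 = 76603843626813749, q_15 = 4·3082179689893901 + 509838014292793 = 12838556773868397 → 76603843626813749/12838556773868397
APPEND 19: p_16 = 19·76603843626813749 + 18390448019433584 = 1473863476928894815, q_16 = 19·12838556773868397 + 3082179689893901 = 247014758393393444 → 1473863476928894815/247014758393393444
APPEND 10: p_17 = 10·1473863476928894815 + 76603843626813749 = 14815238612915761899, q_17 = 10·247014758393393444 + 12838556773868397 = 2482986140707802837 → 14815238612915761899/2482986140707802837
APPEND 44: p_18 = 44·14815238612915761899 + 1473863476928894815 = 653344362445222418371, q_18 = 44·2482986140707802837 + 247014758393393444 = 109498404949536718272 → 653344362445222418371/109498404949536718272

5/1
6/1
5555/931
1476359/247433
417775909/70017893
157123895380/26333457381
3042051549079413/509838014292793
18390448019433584/3082179689893901
1473863476928894815/247014758393393444
14815238612915761899/2482986140707802837
653344362445222418371/109498404949536718272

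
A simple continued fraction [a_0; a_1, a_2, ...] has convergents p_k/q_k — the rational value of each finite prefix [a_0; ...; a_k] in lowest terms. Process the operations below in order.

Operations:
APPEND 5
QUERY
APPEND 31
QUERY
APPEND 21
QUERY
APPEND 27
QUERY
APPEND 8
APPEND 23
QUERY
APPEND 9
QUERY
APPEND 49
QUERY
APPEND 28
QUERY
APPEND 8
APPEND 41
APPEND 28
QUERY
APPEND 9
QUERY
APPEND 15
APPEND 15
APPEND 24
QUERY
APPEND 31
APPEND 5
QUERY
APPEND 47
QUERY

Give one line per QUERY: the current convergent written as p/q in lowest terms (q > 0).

APPEND 5: p_0 = 5·1 + 0 = 5, q_0 = 5·0 + 1 = 1 → 5/1
APPEND 31: p_1 = 31·5 + 1 = 156, q_1 = 31·1 + 0 = 31 → 156/31
APPEND 21: p_2 = 21·156 + 5 = 3281, q_2 = 21·31 + 1 = 652 → 3281/652
APPEND 27: p_3 = 27·3281 + 156 = 88743, q_3 = 27·652 + 31 = 17635 → 88743/17635
APPEND 8: p_4 = 8·88743 + 3281 = 713225, q_4 = 8·17635 + 652 = 141732 → 713225/141732
APPEND 23: p_5 = 23·713225 + 88743 = 16492918, q_5 = 23·141732 + 17635 = 3277471 → 16492918/3277471
APPEND 9: p_6 = 9·16492918 + 713225 = 149149487, q_6 = 9·3277471 + 141732 = 29638971 → 149149487/29638971
APPEND 49: p_7 = 49·149149487 + 16492918 = 7324817781, q_7 = 49·29638971 + 3277471 = 1455587050 → 7324817781/1455587050
APPEND 28: p_8 = 28·7324817781 + 149149487 = 205244047355, q_8 = 28·1455587050 + 29638971 = 40786076371 → 205244047355/40786076371
APPEND 8: p_9 = 8·205244047355 + 7324817781 = 1649277196621, q_9 = 8·40786076371 + 1455587050 = 327744198018 → 1649277196621/327744198018
APPEND 41: p_10 = 41·1649277196621 + 205244047355 = 67825609108816, q_10 = 41·327744198018 + 40786076371 = 13478298195109 → 67825609108816/13478298195109
APPEND 28: p_11 = 28·67825609108816 + 1649277196621 = 1900766332243469, q_11 = 28·13478298195109 + 327744198018 = 377720093661070 → 1900766332243469/377720093661070
APPEND 9: p_12 = 9·1900766332243469 + 67825609108816 = 17174722599300037, q_12 = 9·377720093661070 + 13478298195109 = 3412959141144739 → 17174722599300037/3412959141144739
APPEND 15: p_13 = 15·17174722599300037 + 1900766332243469 = 259521605321744024, q_13 = 15·3412959141144739 + 377720093661070 = 51572107210832155 → 259521605321744024/51572107210832155
APPEND 15: p_14 = 15·259521605321744024 + 17174722599300037 = 3909998802425460397, q_14 = 15·51572107210832155 + 3412959141144739 = 776994567303627064 → 3909998802425460397/776994567303627064
APPEND 24: p_15 = 24·3909998802425460397 + 259521605321744024 = 94099492863532793552, q_15 = 24·776994567303627064 + 51572107210832155 = 18699441722497881691 → 94099492863532793552/18699441722497881691
APPEND 31: p_16 = 31·94099492863532793552 + 3909998802425460397 = 2920994277571942060509, q_16 = 31·18699441722497881691 + 776994567303627064 = 580459687964737959485 → 2920994277571942060509/580459687964737959485
APPEND 5: p_17 = 5·2920994277571942060509 + 94099492863532793552 = 14699070880723243096097, q_17 = 5·580459687964737959485 + 18699441722497881691 = 2920997881546187679116 → 14699070880723243096097/2920997881546187679116
APPEND 47: p_18 = 47·14699070880723243096097 + 2920994277571942060509 = 693777325671564367577068, q_18 = 47·2920997881546187679116 + 580459687964737959485 = 137867360120635558877937 → 693777325671564367577068/137867360120635558877937

5/1
156/31
3281/652
88743/17635
16492918/3277471
149149487/29638971
7324817781/1455587050
205244047355/40786076371
1900766332243469/377720093661070
17174722599300037/3412959141144739
94099492863532793552/18699441722497881691
14699070880723243096097/2920997881546187679116
693777325671564367577068/137867360120635558877937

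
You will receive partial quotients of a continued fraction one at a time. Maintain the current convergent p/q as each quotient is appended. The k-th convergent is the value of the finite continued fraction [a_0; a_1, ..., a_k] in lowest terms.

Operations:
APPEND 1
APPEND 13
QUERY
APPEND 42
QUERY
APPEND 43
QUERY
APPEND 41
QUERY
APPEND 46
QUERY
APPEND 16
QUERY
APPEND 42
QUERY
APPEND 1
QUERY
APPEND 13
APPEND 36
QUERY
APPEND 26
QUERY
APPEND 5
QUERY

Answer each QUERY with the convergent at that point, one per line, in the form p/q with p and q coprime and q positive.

APPEND 1: p_0 = 1·1 + 0 = 1, q_0 = 1·0 + 1 = 1 → 1/1
APPEND 13: p_1 = 13·1 + 1 = 14, q_1 = 13·1 + 0 = 13 → 14/13
APPEND 42: p_2 = 42·14 + 1 = 589, q_2 = 42·13 + 1 = 547 → 589/547
APPEND 43: p_3 = 43·589 + 14 = 25341, q_3 = 43·547 + 13 = 23534 → 25341/23534
APPEND 41: p_4 = 41·25341 + 589 = 1039570, q_4 = 41·23534 + 547 = 965441 → 1039570/965441
APPEND 46: p_5 = 46·1039570 + 25341 = 47845561, q_5 = 46·965441 + 23534 = 44433820 → 47845561/44433820
APPEND 16: p_6 = 16·47845561 + 1039570 = 766568546, q_6 = 16·44433820 + 965441 = 711906561 → 766568546/711906561
APPEND 42: p_7 = 42·766568546 + 47845561 = 32243724493, q_7 = 42·711906561 + 44433820 = 29944509382 → 32243724493/29944509382
APPEND 1: p_8 = 1·32243724493 + 766568546 = 33010293039, q_8 = 1·29944509382 + 711906561 = 30656415943 → 33010293039/30656415943
APPEND 13: p_9 = 13·33010293039 + 32243724493 = 461377534000, q_9 = 13·30656415943 + 29944509382 = 428477916641 → 461377534000/428477916641
APPEND 36: p_10 = 36·461377534000 + 33010293039 = 16642601517039, q_10 = 36·428477916641 + 30656415943 = 15455861415019 → 16642601517039/15455861415019
APPEND 26: p_11 = 26·16642601517039 + 461377534000 = 433169016977014, q_11 = 26·15455861415019 + 428477916641 = 402280874707135 → 433169016977014/402280874707135
APPEND 5: p_12 = 5·433169016977014 + 16642601517039 = 2182487686402109, q_12 = 5·402280874707135 + 15455861415019 = 2026860234950694 → 2182487686402109/2026860234950694

14/13
589/547
25341/23534
1039570/965441
47845561/44433820
766568546/711906561
32243724493/29944509382
33010293039/30656415943
16642601517039/15455861415019
433169016977014/402280874707135
2182487686402109/2026860234950694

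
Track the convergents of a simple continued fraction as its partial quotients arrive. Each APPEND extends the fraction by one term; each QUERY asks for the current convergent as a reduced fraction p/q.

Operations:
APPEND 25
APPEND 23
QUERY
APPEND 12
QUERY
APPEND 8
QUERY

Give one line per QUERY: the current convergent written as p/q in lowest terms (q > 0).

576/23
6937/277
56072/2239

APPEND 25: p_0 = 25·1 + 0 = 25, q_0 = 25·0 + 1 = 1 → 25/1
APPEND 23: p_1 = 23·25 + 1 = 576, q_1 = 23·1 + 0 = 23 → 576/23
APPEND 12: p_2 = 12·576 + 25 = 6937, q_2 = 12·23 + 1 = 277 → 6937/277
APPEND 8: p_3 = 8·6937 + 576 = 56072, q_3 = 8·277 + 23 = 2239 → 56072/2239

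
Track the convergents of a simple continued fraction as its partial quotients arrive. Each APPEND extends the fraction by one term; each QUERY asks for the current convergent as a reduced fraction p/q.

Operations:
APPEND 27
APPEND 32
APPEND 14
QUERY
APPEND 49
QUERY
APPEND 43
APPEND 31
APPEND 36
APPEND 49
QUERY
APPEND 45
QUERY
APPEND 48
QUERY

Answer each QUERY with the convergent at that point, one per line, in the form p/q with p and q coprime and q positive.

12137/449
595578/22033
1404213910294/51947931397
63218267167985/2338716474609
3035881037973574/112310338712629

APPEND 27: p_0 = 27·1 + 0 = 27, q_0 = 27·0 + 1 = 1 → 27/1
APPEND 32: p_1 = 32·27 + 1 = 865, q_1 = 32·1 + 0 = 32 → 865/32
APPEND 14: p_2 = 14·865 + 27 = 12137, q_2 = 14·32 + 1 = 449 → 12137/449
APPEND 49: p_3 = 49·12137 + 865 = 595578, q_3 = 49·449 + 32 = 22033 → 595578/22033
APPEND 43: p_4 = 43·595578 + 12137 = 25621991, q_4 = 43·22033 + 449 = 947868 → 25621991/947868
APPEND 31: p_5 = 31·25621991 + 595578 = 794877299, q_5 = 31·947868 + 22033 = 29405941 → 794877299/29405941
APPEND 36: p_6 = 36·794877299 + 25621991 = 28641204755, q_6 = 36·29405941 + 947868 = 1059561744 → 28641204755/1059561744
APPEND 49: p_7 = 49·28641204755 + 794877299 = 1404213910294, q_7 = 49·1059561744 + 29405941 = 51947931397 → 1404213910294/51947931397
APPEND 45: p_8 = 45·1404213910294 + 28641204755 = 63218267167985, q_8 = 45·51947931397 + 1059561744 = 2338716474609 → 63218267167985/2338716474609
APPEND 48: p_9 = 48·63218267167985 + 1404213910294 = 3035881037973574, q_9 = 48·2338716474609 + 51947931397 = 112310338712629 → 3035881037973574/112310338712629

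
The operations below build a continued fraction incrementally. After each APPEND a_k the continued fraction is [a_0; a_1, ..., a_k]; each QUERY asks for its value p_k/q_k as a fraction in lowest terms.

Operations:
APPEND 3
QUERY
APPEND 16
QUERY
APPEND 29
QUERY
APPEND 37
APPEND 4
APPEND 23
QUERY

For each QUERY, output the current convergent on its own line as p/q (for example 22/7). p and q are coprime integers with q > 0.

APPEND 3: p_0 = 3·1 + 0 = 3, q_0 = 3·0 + 1 = 1 → 3/1
APPEND 16: p_1 = 16·3 + 1 = 49, q_1 = 16·1 + 0 = 16 → 49/16
APPEND 29: p_2 = 29·49 + 3 = 1424, q_2 = 29·16 + 1 = 465 → 1424/465
APPEND 37: p_3 = 37·1424 + 49 = 52737, q_3 = 37·465 + 16 = 17221 → 52737/17221
APPEND 4: p_4 = 4·52737 + 1424 = 212372, q_4 = 4·17221 + 465 = 69349 → 212372/69349
APPEND 23: p_5 = 23·212372 + 52737 = 4937293, q_5 = 23·69349 + 17221 = 1612248 → 4937293/1612248

3/1
49/16
1424/465
4937293/1612248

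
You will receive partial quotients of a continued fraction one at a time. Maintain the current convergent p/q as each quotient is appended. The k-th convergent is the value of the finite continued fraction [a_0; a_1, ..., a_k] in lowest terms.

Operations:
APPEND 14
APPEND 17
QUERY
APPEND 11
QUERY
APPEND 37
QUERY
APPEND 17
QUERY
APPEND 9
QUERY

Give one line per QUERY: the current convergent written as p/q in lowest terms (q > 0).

239/17
2643/188
98030/6973
1669153/118729
15120407/1075534

APPEND 14: p_0 = 14·1 + 0 = 14, q_0 = 14·0 + 1 = 1 → 14/1
APPEND 17: p_1 = 17·14 + 1 = 239, q_1 = 17·1 + 0 = 17 → 239/17
APPEND 11: p_2 = 11·239 + 14 = 2643, q_2 = 11·17 + 1 = 188 → 2643/188
APPEND 37: p_3 = 37·2643 + 239 = 98030, q_3 = 37·188 + 17 = 6973 → 98030/6973
APPEND 17: p_4 = 17·98030 + 2643 = 1669153, q_4 = 17·6973 + 188 = 118729 → 1669153/118729
APPEND 9: p_5 = 9·1669153 + 98030 = 15120407, q_5 = 9·118729 + 6973 = 1075534 → 15120407/1075534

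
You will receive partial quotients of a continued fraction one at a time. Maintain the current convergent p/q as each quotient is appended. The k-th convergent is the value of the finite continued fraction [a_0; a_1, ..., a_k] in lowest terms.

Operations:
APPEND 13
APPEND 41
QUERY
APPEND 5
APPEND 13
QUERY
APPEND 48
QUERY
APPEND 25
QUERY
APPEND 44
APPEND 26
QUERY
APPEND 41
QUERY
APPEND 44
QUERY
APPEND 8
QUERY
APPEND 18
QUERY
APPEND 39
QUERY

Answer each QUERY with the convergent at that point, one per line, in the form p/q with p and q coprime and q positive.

APPEND 13: p_0 = 13·1 + 0 = 13, q_0 = 13·0 + 1 = 1 → 13/1
APPEND 41: p_1 = 41·13 + 1 = 534, q_1 = 41·1 + 0 = 41 → 534/41
APPEND 5: p_2 = 5·534 + 13 = 2683, q_2 = 5·41 + 1 = 206 → 2683/206
APPEND 13: p_3 = 13·2683 + 534 = 35413, q_3 = 13·206 + 41 = 2719 → 35413/2719
APPEND 48: p_4 = 48·35413 + 2683 = 1702507, q_4 = 48·2719 + 206 = 130718 → 1702507/130718
APPEND 25: p_5 = 25·1702507 + 35413 = 42598088, q_5 = 25·130718 + 2719 = 3270669 → 42598088/3270669
APPEND 44: p_6 = 44·42598088 + 1702507 = 1876018379, q_6 = 44·3270669 + 130718 = 144040154 → 1876018379/144040154
APPEND 26: p_7 = 26·1876018379 + 42598088 = 48819075942, q_7 = 26·144040154 + 3270669 = 3748314673 → 48819075942/3748314673
APPEND 41: p_8 = 41·48819075942 + 1876018379 = 2003458132001, q_8 = 41·3748314673 + 144040154 = 153824941747 → 2003458132001/153824941747
APPEND 44: p_9 = 44·2003458132001 + 48819075942 = 88200976883986, q_9 = 44·153824941747 + 3748314673 = 6772045751541 → 88200976883986/6772045751541
APPEND 8: p_10 = 8·88200976883986 + 2003458132001 = 707611273203889, q_10 = 8·6772045751541 + 153824941747 = 54330190954075 → 707611273203889/54330190954075
APPEND 18: p_11 = 18·707611273203889 + 88200976883986 = 12825203894553988, q_11 = 18·54330190954075 + 6772045751541 = 984715482924891 → 12825203894553988/984715482924891
APPEND 39: p_12 = 39·12825203894553988 + 707611273203889 = 500890563160809421, q_12 = 39·984715482924891 + 54330190954075 = 38458234025024824 → 500890563160809421/38458234025024824

534/41
35413/2719
1702507/130718
42598088/3270669
48819075942/3748314673
2003458132001/153824941747
88200976883986/6772045751541
707611273203889/54330190954075
12825203894553988/984715482924891
500890563160809421/38458234025024824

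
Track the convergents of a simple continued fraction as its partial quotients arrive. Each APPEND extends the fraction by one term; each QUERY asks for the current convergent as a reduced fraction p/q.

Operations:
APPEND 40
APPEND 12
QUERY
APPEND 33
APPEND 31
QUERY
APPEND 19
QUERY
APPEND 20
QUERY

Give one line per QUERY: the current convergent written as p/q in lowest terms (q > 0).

APPEND 40: p_0 = 40·1 + 0 = 40, q_0 = 40·0 + 1 = 1 → 40/1
APPEND 12: p_1 = 12·40 + 1 = 481, q_1 = 12·1 + 0 = 12 → 481/12
APPEND 33: p_2 = 33·481 + 40 = 15913, q_2 = 33·12 + 1 = 397 → 15913/397
APPEND 31: p_3 = 31·15913 + 481 = 493784, q_3 = 31·397 + 12 = 12319 → 493784/12319
APPEND 19: p_4 = 19·493784 + 15913 = 9397809, q_4 = 19·12319 + 397 = 234458 → 9397809/234458
APPEND 20: p_5 = 20·9397809 + 493784 = 188449964, q_5 = 20·234458 + 12319 = 4701479 → 188449964/4701479

481/12
493784/12319
9397809/234458
188449964/4701479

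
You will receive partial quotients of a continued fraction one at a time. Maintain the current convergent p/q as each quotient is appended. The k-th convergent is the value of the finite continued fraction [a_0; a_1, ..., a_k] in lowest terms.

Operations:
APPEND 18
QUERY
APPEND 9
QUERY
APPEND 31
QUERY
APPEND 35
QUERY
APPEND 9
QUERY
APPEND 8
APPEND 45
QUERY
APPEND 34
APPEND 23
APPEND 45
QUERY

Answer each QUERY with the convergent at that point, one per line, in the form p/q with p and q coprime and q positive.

APPEND 18: p_0 = 18·1 + 0 = 18, q_0 = 18·0 + 1 = 1 → 18/1
APPEND 9: p_1 = 9·18 + 1 = 163, q_1 = 9·1 + 0 = 9 → 163/9
APPEND 31: p_2 = 31·163 + 18 = 5071, q_2 = 31·9 + 1 = 280 → 5071/280
APPEND 35: p_3 = 35·5071 + 163 = 177648, q_3 = 35·280 + 9 = 9809 → 177648/9809
APPEND 9: p_4 = 9·177648 + 5071 = 1603903, q_4 = 9·9809 + 280 = 88561 → 1603903/88561
APPEND 8: p_5 = 8·1603903 + 177648 = 13008872, q_5 = 8·88561 + 9809 = 718297 → 13008872/718297
APPEND 45: p_6 = 45·13008872 + 1603903 = 587003143, q_6 = 45·718297 + 88561 = 32411926 → 587003143/32411926
APPEND 34: p_7 = 34·587003143 + 13008872 = 19971115734, q_7 = 34·32411926 + 718297 = 1102723781 → 19971115734/1102723781
APPEND 23: p_8 = 23·19971115734 + 587003143 = 459922665025, q_8 = 23·1102723781 + 32411926 = 25395058889 → 459922665025/25395058889
APPEND 45: p_9 = 45·459922665025 + 19971115734 = 20716491041859, q_9 = 45·25395058889 + 1102723781 = 1143880373786 → 20716491041859/1143880373786

18/1
163/9
5071/280
177648/9809
1603903/88561
587003143/32411926
20716491041859/1143880373786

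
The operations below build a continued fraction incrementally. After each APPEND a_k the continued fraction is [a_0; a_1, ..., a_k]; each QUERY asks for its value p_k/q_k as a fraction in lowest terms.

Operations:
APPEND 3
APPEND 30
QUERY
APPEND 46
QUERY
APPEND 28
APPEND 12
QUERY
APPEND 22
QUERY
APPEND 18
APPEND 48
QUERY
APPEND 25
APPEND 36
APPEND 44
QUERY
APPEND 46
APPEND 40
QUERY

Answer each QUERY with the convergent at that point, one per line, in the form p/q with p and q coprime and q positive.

APPEND 3: p_0 = 3·1 + 0 = 3, q_0 = 3·0 + 1 = 1 → 3/1
APPEND 30: p_1 = 30·3 + 1 = 91, q_1 = 30·1 + 0 = 30 → 91/30
APPEND 46: p_2 = 46·91 + 3 = 4189, q_2 = 46·30 + 1 = 1381 → 4189/1381
APPEND 28: p_3 = 28·4189 + 91 = 117383, q_3 = 28·1381 + 30 = 38698 → 117383/38698
APPEND 12: p_4 = 12·117383 + 4189 = 1412785, q_4 = 12·38698 + 1381 = 465757 → 1412785/465757
APPEND 22: p_5 = 22·1412785 + 117383 = 31198653, q_5 = 22·465757 + 38698 = 10285352 → 31198653/10285352
APPEND 18: p_6 = 18·31198653 + 1412785 = 562988539, q_6 = 18·10285352 + 465757 = 185602093 → 562988539/185602093
APPEND 48: p_7 = 48·562988539 + 31198653 = 27054648525, q_7 = 48·185602093 + 10285352 = 8919185816 → 27054648525/8919185816
APPEND 25: p_8 = 25·27054648525 + 562988539 = 676929201664, q_8 = 25·8919185816 + 185602093 = 223165247493 → 676929201664/223165247493
APPEND 36: p_9 = 36·676929201664 + 27054648525 = 24396505908429, q_9 = 36·223165247493 + 8919185816 = 8042868095564 → 24396505908429/8042868095564
APPEND 44: p_10 = 44·24396505908429 + 676929201664 = 1074123189172540, q_10 = 44·8042868095564 + 223165247493 = 354109361452309 → 1074123189172540/354109361452309
APPEND 46: p_11 = 46·1074123189172540 + 24396505908429 = 49434063207845269, q_11 = 46·354109361452309 + 8042868095564 = 16297073494901778 → 49434063207845269/16297073494901778
APPEND 40: p_12 = 40·49434063207845269 + 1074123189172540 = 1978436651502983300, q_12 = 40·16297073494901778 + 354109361452309 = 652237049157523429 → 1978436651502983300/652237049157523429

91/30
4189/1381
1412785/465757
31198653/10285352
27054648525/8919185816
1074123189172540/354109361452309
1978436651502983300/652237049157523429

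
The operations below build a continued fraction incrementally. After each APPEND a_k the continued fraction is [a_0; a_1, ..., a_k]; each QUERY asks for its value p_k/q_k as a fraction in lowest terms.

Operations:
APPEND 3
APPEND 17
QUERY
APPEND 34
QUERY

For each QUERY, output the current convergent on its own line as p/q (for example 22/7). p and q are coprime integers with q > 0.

APPEND 3: p_0 = 3·1 + 0 = 3, q_0 = 3·0 + 1 = 1 → 3/1
APPEND 17: p_1 = 17·3 + 1 = 52, q_1 = 17·1 + 0 = 17 → 52/17
APPEND 34: p_2 = 34·52 + 3 = 1771, q_2 = 34·17 + 1 = 579 → 1771/579

52/17
1771/579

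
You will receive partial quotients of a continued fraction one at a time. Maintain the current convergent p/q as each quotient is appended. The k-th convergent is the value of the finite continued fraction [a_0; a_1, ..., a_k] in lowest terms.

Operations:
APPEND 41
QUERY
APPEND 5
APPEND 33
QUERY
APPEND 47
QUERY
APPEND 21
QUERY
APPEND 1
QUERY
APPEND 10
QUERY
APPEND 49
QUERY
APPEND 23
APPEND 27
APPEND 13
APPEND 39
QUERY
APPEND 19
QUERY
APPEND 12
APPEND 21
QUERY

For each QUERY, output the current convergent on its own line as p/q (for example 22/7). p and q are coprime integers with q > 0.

APPEND 41: p_0 = 41·1 + 0 = 41, q_0 = 41·0 + 1 = 1 → 41/1
APPEND 5: p_1 = 5·41 + 1 = 206, q_1 = 5·1 + 0 = 5 → 206/5
APPEND 33: p_2 = 33·206 + 41 = 6839, q_2 = 33·5 + 1 = 166 → 6839/166
APPEND 47: p_3 = 47·6839 + 206 = 321639, q_3 = 47·166 + 5 = 7807 → 321639/7807
APPEND 21: p_4 = 21·321639 + 6839 = 6761258, q_4 = 21·7807 + 166 = 164113 → 6761258/164113
APPEND 1: p_5 = 1·6761258 + 321639 = 7082897, q_5 = 1·164113 + 7807 = 171920 → 7082897/171920
APPEND 10: p_6 = 10·7082897 + 6761258 = 77590228, q_6 = 10·171920 + 164113 = 1883313 → 77590228/1883313
APPEND 49: p_7 = 49·77590228 + 7082897 = 3809004069, q_7 = 49·1883313 + 171920 = 92454257 → 3809004069/92454257
APPEND 23: p_8 = 23·3809004069 + 77590228 = 87684683815, q_8 = 23·92454257 + 1883313 = 2128331224 → 87684683815/2128331224
APPEND 27: p_9 = 27·87684683815 + 3809004069 = 2371295467074, q_9 = 27·2128331224 + 92454257 = 57557397305 → 2371295467074/57557397305
APPEND 13: p_10 = 13·2371295467074 + 87684683815 = 30914525755777, q_10 = 13·57557397305 + 2128331224 = 750374496189 → 30914525755777/750374496189
APPEND 39: p_11 = 39·30914525755777 + 2371295467074 = 1208037799942377, q_11 = 39·750374496189 + 57557397305 = 29322162748676 → 1208037799942377/29322162748676
APPEND 19: p_12 = 19·1208037799942377 + 30914525755777 = 22983632724660940, q_12 = 19·29322162748676 + 750374496189 = 557871466721033 → 22983632724660940/557871466721033
APPEND 12: p_13 = 12·22983632724660940 + 1208037799942377 = 277011630495873657, q_13 = 12·557871466721033 + 29322162748676 = 6723779763401072 → 277011630495873657/6723779763401072
APPEND 21: p_14 = 21·277011630495873657 + 22983632724660940 = 5840227873138007737, q_14 = 21·6723779763401072 + 557871466721033 = 141757246498143545 → 5840227873138007737/141757246498143545

41/1
6839/166
321639/7807
6761258/164113
7082897/171920
77590228/1883313
3809004069/92454257
1208037799942377/29322162748676
22983632724660940/557871466721033
5840227873138007737/141757246498143545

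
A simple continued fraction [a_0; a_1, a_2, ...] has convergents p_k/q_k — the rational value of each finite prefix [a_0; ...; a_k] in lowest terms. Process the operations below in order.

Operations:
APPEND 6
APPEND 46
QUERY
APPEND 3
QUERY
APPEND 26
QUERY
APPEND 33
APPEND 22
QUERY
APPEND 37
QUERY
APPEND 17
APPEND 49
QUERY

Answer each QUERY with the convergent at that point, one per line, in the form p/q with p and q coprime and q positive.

APPEND 6: p_0 = 6·1 + 0 = 6, q_0 = 6·0 + 1 = 1 → 6/1
APPEND 46: p_1 = 46·6 + 1 = 277, q_1 = 46·1 + 0 = 46 → 277/46
APPEND 3: p_2 = 3·277 + 6 = 837, q_2 = 3·46 + 1 = 139 → 837/139
APPEND 26: p_3 = 26·837 + 277 = 22039, q_3 = 26·139 + 46 = 3660 → 22039/3660
APPEND 33: p_4 = 33·22039 + 837 = 728124, q_4 = 33·3660 + 139 = 120919 → 728124/120919
APPEND 22: p_5 = 22·728124 + 22039 = 16040767, q_5 = 22·120919 + 3660 = 2663878 → 16040767/2663878
APPEND 37: p_6 = 37·16040767 + 728124 = 594236503, q_6 = 37·2663878 + 120919 = 98684405 → 594236503/98684405
APPEND 17: p_7 = 17·594236503 + 16040767 = 10118061318, q_7 = 17·98684405 + 2663878 = 1680298763 → 10118061318/1680298763
APPEND 49: p_8 = 49·10118061318 + 594236503 = 496379241085, q_8 = 49·1680298763 + 98684405 = 82433323792 → 496379241085/82433323792

277/46
837/139
22039/3660
16040767/2663878
594236503/98684405
496379241085/82433323792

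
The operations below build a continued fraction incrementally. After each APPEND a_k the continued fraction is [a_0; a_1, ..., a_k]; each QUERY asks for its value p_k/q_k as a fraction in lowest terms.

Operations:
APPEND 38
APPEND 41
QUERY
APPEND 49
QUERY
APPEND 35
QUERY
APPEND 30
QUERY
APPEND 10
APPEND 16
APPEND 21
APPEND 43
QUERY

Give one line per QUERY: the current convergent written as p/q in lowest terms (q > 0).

APPEND 38: p_0 = 38·1 + 0 = 38, q_0 = 38·0 + 1 = 1 → 38/1
APPEND 41: p_1 = 41·38 + 1 = 1559, q_1 = 41·1 + 0 = 41 → 1559/41
APPEND 49: p_2 = 49·1559 + 38 = 76429, q_2 = 49·41 + 1 = 2010 → 76429/2010
APPEND 35: p_3 = 35·76429 + 1559 = 2676574, q_3 = 35·2010 + 41 = 70391 → 2676574/70391
APPEND 30: p_4 = 30·2676574 + 76429 = 80373649, q_4 = 30·70391 + 2010 = 2113740 → 80373649/2113740
APPEND 10: p_5 = 10·80373649 + 2676574 = 806413064, q_5 = 10·2113740 + 70391 = 21207791 → 806413064/21207791
APPEND 16: p_6 = 16·806413064 + 80373649 = 12982982673, q_6 = 16·21207791 + 2113740 = 341438396 → 12982982673/341438396
APPEND 21: p_7 = 21·12982982673 + 806413064 = 273449049197, q_7 = 21·341438396 + 21207791 = 7191414107 → 273449049197/7191414107
APPEND 43: p_8 = 43·273449049197 + 12982982673 = 11771292098144, q_8 = 43·7191414107 + 341438396 = 309572244997 → 11771292098144/309572244997

1559/41
76429/2010
2676574/70391
80373649/2113740
11771292098144/309572244997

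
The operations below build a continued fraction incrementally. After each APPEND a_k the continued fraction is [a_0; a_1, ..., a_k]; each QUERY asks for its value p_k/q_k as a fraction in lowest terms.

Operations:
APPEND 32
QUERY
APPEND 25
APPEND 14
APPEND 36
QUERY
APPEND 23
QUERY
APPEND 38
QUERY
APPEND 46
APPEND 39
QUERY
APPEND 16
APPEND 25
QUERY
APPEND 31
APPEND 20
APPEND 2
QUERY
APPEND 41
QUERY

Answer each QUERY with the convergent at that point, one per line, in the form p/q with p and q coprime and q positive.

APPEND 32: p_0 = 32·1 + 0 = 32, q_0 = 32·0 + 1 = 1 → 32/1
APPEND 25: p_1 = 25·32 + 1 = 801, q_1 = 25·1 + 0 = 25 → 801/25
APPEND 14: p_2 = 14·801 + 32 = 11246, q_2 = 14·25 + 1 = 351 → 11246/351
APPEND 36: p_3 = 36·11246 + 801 = 405657, q_3 = 36·351 + 25 = 12661 → 405657/12661
APPEND 23: p_4 = 23·405657 + 11246 = 9341357, q_4 = 23·12661 + 351 = 291554 → 9341357/291554
APPEND 38: p_5 = 38·9341357 + 405657 = 355377223, q_5 = 38·291554 + 12661 = 11091713 → 355377223/11091713
APPEND 46: p_6 = 46·355377223 + 9341357 = 16356693615, q_6 = 46·11091713 + 291554 = 510510352 → 16356693615/510510352
APPEND 39: p_7 = 39·16356693615 + 355377223 = 638266428208, q_7 = 39·510510352 + 11091713 = 19920995441 → 638266428208/19920995441
APPEND 16: p_8 = 16·638266428208 + 16356693615 = 10228619544943, q_8 = 16·19920995441 + 510510352 = 319246437408 → 10228619544943/319246437408
APPEND 25: p_9 = 25·10228619544943 + 638266428208 = 256353755051783, q_9 = 25·319246437408 + 19920995441 = 8001081930641 → 256353755051783/8001081930641
APPEND 31: p_10 = 31·256353755051783 + 10228619544943 = 7957195026150216, q_10 = 31·8001081930641 + 319246437408 = 248352786287279 → 7957195026150216/248352786287279
APPEND 20: p_11 = 20·7957195026150216 + 256353755051783 = 159400254278056103, q_11 = 20·248352786287279 + 8001081930641 = 4975056807676221 → 159400254278056103/4975056807676221
APPEND 2: p_12 = 2·159400254278056103 + 7957195026150216 = 326757703582262422, q_12 = 2·4975056807676221 + 248352786287279 = 10198466401639721 → 326757703582262422/10198466401639721
APPEND 41: p_13 = 41·326757703582262422 + 159400254278056103 = 13556466101150815405, q_13 = 41·10198466401639721 + 4975056807676221 = 423112179274904782 → 13556466101150815405/423112179274904782

32/1
405657/12661
9341357/291554
355377223/11091713
638266428208/19920995441
256353755051783/8001081930641
326757703582262422/10198466401639721
13556466101150815405/423112179274904782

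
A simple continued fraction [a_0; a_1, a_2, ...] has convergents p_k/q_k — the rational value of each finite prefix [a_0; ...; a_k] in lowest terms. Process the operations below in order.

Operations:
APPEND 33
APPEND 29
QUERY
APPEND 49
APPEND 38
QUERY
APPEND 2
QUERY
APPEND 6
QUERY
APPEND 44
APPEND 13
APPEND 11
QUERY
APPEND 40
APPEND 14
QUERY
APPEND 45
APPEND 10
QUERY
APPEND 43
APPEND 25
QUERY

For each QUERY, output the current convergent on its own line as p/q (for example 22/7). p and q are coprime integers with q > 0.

APPEND 33: p_0 = 33·1 + 0 = 33, q_0 = 33·0 + 1 = 1 → 33/1
APPEND 29: p_1 = 29·33 + 1 = 958, q_1 = 29·1 + 0 = 29 → 958/29
APPEND 49: p_2 = 49·958 + 33 = 46975, q_2 = 49·29 + 1 = 1422 → 46975/1422
APPEND 38: p_3 = 38·46975 + 958 = 1786008, q_3 = 38·1422 + 29 = 54065 → 1786008/54065
APPEND 2: p_4 = 2·1786008 + 46975 = 3618991, q_4 = 2·54065 + 1422 = 109552 → 3618991/109552
APPEND 6: p_5 = 6·3618991 + 1786008 = 23499954, q_5 = 6·109552 + 54065 = 711377 → 23499954/711377
APPEND 44: p_6 = 44·23499954 + 3618991 = 1037616967, q_6 = 44·711377 + 109552 = 31410140 → 1037616967/31410140
APPEND 13: p_7 = 13·1037616967 + 23499954 = 13512520525, q_7 = 13·31410140 + 711377 = 409043197 → 13512520525/409043197
APPEND 11: p_8 = 11·13512520525 + 1037616967 = 149675342742, q_8 = 11·409043197 + 31410140 = 4530885307 → 149675342742/4530885307
APPEND 40: p_9 = 40·149675342742 + 13512520525 = 6000526230205, q_9 = 40·4530885307 + 409043197 = 181644455477 → 6000526230205/181644455477
APPEND 14: p_10 = 14·6000526230205 + 149675342742 = 84157042565612, q_10 = 14·181644455477 + 4530885307 = 2547553261985 → 84157042565612/2547553261985
APPEND 45: p_11 = 45·84157042565612 + 6000526230205 = 3793067441682745, q_11 = 45·2547553261985 + 181644455477 = 114821541244802 → 3793067441682745/114821541244802
APPEND 10: p_12 = 10·3793067441682745 + 84157042565612 = 38014831459393062, q_12 = 10·114821541244802 + 2547553261985 = 1150762965710005 → 38014831459393062/1150762965710005
APPEND 43: p_13 = 43·38014831459393062 + 3793067441682745 = 1638430820195584411, q_13 = 43·1150762965710005 + 114821541244802 = 49597629066775017 → 1638430820195584411/49597629066775017
APPEND 25: p_14 = 25·1638430820195584411 + 38014831459393062 = 40998785336349003337, q_14 = 25·49597629066775017 + 1150762965710005 = 1241091489635085430 → 40998785336349003337/1241091489635085430

958/29
1786008/54065
3618991/109552
23499954/711377
149675342742/4530885307
84157042565612/2547553261985
38014831459393062/1150762965710005
40998785336349003337/1241091489635085430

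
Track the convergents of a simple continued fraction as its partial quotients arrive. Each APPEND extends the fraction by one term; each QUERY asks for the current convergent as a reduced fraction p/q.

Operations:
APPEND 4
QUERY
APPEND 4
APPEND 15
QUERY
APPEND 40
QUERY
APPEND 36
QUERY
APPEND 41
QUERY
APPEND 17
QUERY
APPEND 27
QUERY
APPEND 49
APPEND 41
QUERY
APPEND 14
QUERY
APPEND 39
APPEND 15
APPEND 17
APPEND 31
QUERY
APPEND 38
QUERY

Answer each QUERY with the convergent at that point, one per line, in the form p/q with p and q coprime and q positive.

APPEND 4: p_0 = 4·1 + 0 = 4, q_0 = 4·0 + 1 = 1 → 4/1
APPEND 4: p_1 = 4·4 + 1 = 17, q_1 = 4·1 + 0 = 4 → 17/4
APPEND 15: p_2 = 15·17 + 4 = 259, q_2 = 15·4 + 1 = 61 → 259/61
APPEND 40: p_3 = 40·259 + 17 = 10377, q_3 = 40·61 + 4 = 2444 → 10377/2444
APPEND 36: p_4 = 36·10377 + 259 = 373831, q_4 = 36·2444 + 61 = 88045 → 373831/88045
APPEND 41: p_5 = 41·373831 + 10377 = 15337448, q_5 = 41·88045 + 2444 = 3612289 → 15337448/3612289
APPEND 17: p_6 = 17·15337448 + 373831 = 261110447, q_6 = 17·3612289 + 88045 = 61496958 → 261110447/61496958
APPEND 27: p_7 = 27·261110447 + 15337448 = 7065319517, q_7 = 27·61496958 + 3612289 = 1664030155 → 7065319517/1664030155
APPEND 49: p_8 = 49·7065319517 + 261110447 = 346461766780, q_8 = 49·1664030155 + 61496958 = 81598974553 → 346461766780/81598974553
APPEND 41: p_9 = 41·346461766780 + 7065319517 = 14211997757497, q_9 = 41·81598974553 + 1664030155 = 3347221986828 → 14211997757497/3347221986828
APPEND 14: p_10 = 14·14211997757497 + 346461766780 = 199314430371738, q_10 = 14·3347221986828 + 81598974553 = 46942706790145 → 199314430371738/46942706790145
APPEND 39: p_11 = 39·199314430371738 + 14211997757497 = 7787474782255279, q_11 = 39·46942706790145 + 3347221986828 = 1834112786802483 → 7787474782255279/1834112786802483
APPEND 15: p_12 = 15·7787474782255279 + 199314430371738 = 117011436164200923, q_12 = 15·1834112786802483 + 46942706790145 = 27558634508827390 → 117011436164200923/27558634508827390
APPEND 17: p_13 = 17·117011436164200923 + 7787474782255279 = 1996981889573670970, q_13 = 17·27558634508827390 + 1834112786802483 = 470330899436868113 → 1996981889573670970/470330899436868113
APPEND 31: p_14 = 31·1996981889573670970 + 117011436164200923 = 62023450012948000993, q_14 = 31·470330899436868113 + 27558634508827390 = 14607816517051738893 → 62023450012948000993/14607816517051738893
APPEND 38: p_15 = 38·62023450012948000993 + 1996981889573670970 = 2358888082381597708704, q_15 = 38·14607816517051738893 + 470330899436868113 = 555567358547402946047 → 2358888082381597708704/555567358547402946047

4/1
259/61
10377/2444
373831/88045
15337448/3612289
261110447/61496958
7065319517/1664030155
14211997757497/3347221986828
199314430371738/46942706790145
62023450012948000993/14607816517051738893
2358888082381597708704/555567358547402946047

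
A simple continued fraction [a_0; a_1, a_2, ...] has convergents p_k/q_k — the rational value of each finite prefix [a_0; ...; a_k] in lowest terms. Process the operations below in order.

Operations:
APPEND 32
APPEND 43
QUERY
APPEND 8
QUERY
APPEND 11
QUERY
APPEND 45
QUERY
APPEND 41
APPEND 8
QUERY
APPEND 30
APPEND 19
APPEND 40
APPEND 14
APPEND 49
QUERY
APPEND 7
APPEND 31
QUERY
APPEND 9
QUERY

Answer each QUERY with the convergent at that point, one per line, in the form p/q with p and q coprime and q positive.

1377/43
11048/345
122905/3838
5541773/173055
1824226557/56965799
28831786479614957/900340885350165
6303543466757935217/196843088780389748
56934301255023943413/1777908532826573525

APPEND 32: p_0 = 32·1 + 0 = 32, q_0 = 32·0 + 1 = 1 → 32/1
APPEND 43: p_1 = 43·32 + 1 = 1377, q_1 = 43·1 + 0 = 43 → 1377/43
APPEND 8: p_2 = 8·1377 + 32 = 11048, q_2 = 8·43 + 1 = 345 → 11048/345
APPEND 11: p_3 = 11·11048 + 1377 = 122905, q_3 = 11·345 + 43 = 3838 → 122905/3838
APPEND 45: p_4 = 45·122905 + 11048 = 5541773, q_4 = 45·3838 + 345 = 173055 → 5541773/173055
APPEND 41: p_5 = 41·5541773 + 122905 = 227335598, q_5 = 41·173055 + 3838 = 7099093 → 227335598/7099093
APPEND 8: p_6 = 8·227335598 + 5541773 = 1824226557, q_6 = 8·7099093 + 173055 = 56965799 → 1824226557/56965799
APPEND 30: p_7 = 30·1824226557 + 227335598 = 54954132308, q_7 = 30·56965799 + 7099093 = 1716073063 → 54954132308/1716073063
APPEND 19: p_8 = 19·54954132308 + 1824226557 = 1045952740409, q_8 = 19·1716073063 + 56965799 = 32662353996 → 1045952740409/32662353996
APPEND 40: p_9 = 40·1045952740409 + 54954132308 = 41893063748668, q_9 = 40·32662353996 + 1716073063 = 1308210232903 → 41893063748668/1308210232903
APPEND 14: p_10 = 14·41893063748668 + 1045952740409 = 587548845221761, q_10 = 14·1308210232903 + 32662353996 = 18347605614638 → 587548845221761/18347605614638
APPEND 49: p_11 = 49·587548845221761 + 41893063748668 = 28831786479614957, q_11 = 49·18347605614638 + 1308210232903 = 900340885350165 → 28831786479614957/900340885350165
APPEND 7: p_12 = 7·28831786479614957 + 587548845221761 = 202410054202526460, q_12 = 7·900340885350165 + 18347605614638 = 6320733803065793 → 202410054202526460/6320733803065793
APPEND 31: p_13 = 31·202410054202526460 + 28831786479614957 = 6303543466757935217, q_13 = 31·6320733803065793 + 900340885350165 = 196843088780389748 → 6303543466757935217/196843088780389748
APPEND 9: p_14 = 9·6303543466757935217 + 202410054202526460 = 56934301255023943413, q_14 = 9·196843088780389748 + 6320733803065793 = 1777908532826573525 → 56934301255023943413/1777908532826573525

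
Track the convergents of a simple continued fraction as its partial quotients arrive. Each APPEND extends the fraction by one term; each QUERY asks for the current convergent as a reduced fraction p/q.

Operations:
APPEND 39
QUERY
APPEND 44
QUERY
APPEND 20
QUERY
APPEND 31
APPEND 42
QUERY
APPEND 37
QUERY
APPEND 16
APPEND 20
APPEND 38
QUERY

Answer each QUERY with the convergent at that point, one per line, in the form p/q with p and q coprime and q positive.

APPEND 39: p_0 = 39·1 + 0 = 39, q_0 = 39·0 + 1 = 1 → 39/1
APPEND 44: p_1 = 44·39 + 1 = 1717, q_1 = 44·1 + 0 = 44 → 1717/44
APPEND 20: p_2 = 20·1717 + 39 = 34379, q_2 = 20·44 + 1 = 881 → 34379/881
APPEND 31: p_3 = 31·34379 + 1717 = 1067466, q_3 = 31·881 + 44 = 27355 → 1067466/27355
APPEND 42: p_4 = 42·1067466 + 34379 = 44867951, q_4 = 42·27355 + 881 = 1149791 → 44867951/1149791
APPEND 37: p_5 = 37·44867951 + 1067466 = 1661181653, q_5 = 37·1149791 + 27355 = 42569622 → 1661181653/42569622
APPEND 16: p_6 = 16·1661181653 + 44867951 = 26623774399, q_6 = 16·42569622 + 1149791 = 682263743 → 26623774399/682263743
APPEND 20: p_7 = 20·26623774399 + 1661181653 = 534136669633, q_7 = 20·682263743 + 42569622 = 13687844482 → 534136669633/13687844482
APPEND 38: p_8 = 38·534136669633 + 26623774399 = 20323817220453, q_8 = 38·13687844482 + 682263743 = 520820354059 → 20323817220453/520820354059

39/1
1717/44
34379/881
44867951/1149791
1661181653/42569622
20323817220453/520820354059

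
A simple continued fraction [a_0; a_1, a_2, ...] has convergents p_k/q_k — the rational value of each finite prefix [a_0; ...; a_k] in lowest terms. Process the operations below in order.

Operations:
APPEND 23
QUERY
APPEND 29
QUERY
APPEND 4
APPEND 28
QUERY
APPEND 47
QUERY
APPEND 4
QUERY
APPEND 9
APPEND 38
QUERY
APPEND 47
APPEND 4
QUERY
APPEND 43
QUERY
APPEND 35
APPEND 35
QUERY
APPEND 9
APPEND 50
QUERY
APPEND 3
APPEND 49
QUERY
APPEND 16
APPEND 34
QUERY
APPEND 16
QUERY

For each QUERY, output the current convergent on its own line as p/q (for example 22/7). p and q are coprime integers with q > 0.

APPEND 23: p_0 = 23·1 + 0 = 23, q_0 = 23·0 + 1 = 1 → 23/1
APPEND 29: p_1 = 29·23 + 1 = 668, q_1 = 29·1 + 0 = 29 → 668/29
APPEND 4: p_2 = 4·668 + 23 = 2695, q_2 = 4·29 + 1 = 117 → 2695/117
APPEND 28: p_3 = 28·2695 + 668 = 76128, q_3 = 28·117 + 29 = 3305 → 76128/3305
APPEND 47: p_4 = 47·76128 + 2695 = 3580711, q_4 = 47·3305 + 117 = 155452 → 3580711/155452
APPEND 4: p_5 = 4·3580711 + 76128 = 14398972, q_5 = 4·155452 + 3305 = 625113 → 14398972/625113
APPEND 9: p_6 = 9·14398972 + 3580711 = 133171459, q_6 = 9·625113 + 155452 = 5781469 → 133171459/5781469
APPEND 38: p_7 = 38·133171459 + 14398972 = 5074914414, q_7 = 38·5781469 + 625113 = 220320935 → 5074914414/220320935
APPEND 47: p_8 = 47·5074914414 + 133171459 = 238654148917, q_8 = 47·220320935 + 5781469 = 10360865414 → 238654148917/10360865414
APPEND 4: p_9 = 4·238654148917 + 5074914414 = 959691510082, q_9 = 4·10360865414 + 220320935 = 41663782591 → 959691510082/41663782591
APPEND 43: p_10 = 43·959691510082 + 238654148917 = 41505389082443, q_10 = 43·41663782591 + 10360865414 = 1801903516827 → 41505389082443/1801903516827
APPEND 35: p_11 = 35·41505389082443 + 959691510082 = 1453648309395587, q_11 = 35·1801903516827 + 41663782591 = 63108286871536 → 1453648309395587/63108286871536
APPEND 35: p_12 = 35·1453648309395587 + 41505389082443 = 50919196217927988, q_12 = 35·63108286871536 + 1801903516827 = 2210591944020587 → 50919196217927988/2210591944020587
APPEND 9: p_13 = 9·50919196217927988 + 1453648309395587 = 459726414270747479, q_13 = 9·2210591944020587 + 63108286871536 = 19958435783056819 → 459726414270747479/19958435783056819
APPEND 50: p_14 = 50·459726414270747479 + 50919196217927988 = 23037239909755301938, q_14 = 50·19958435783056819 + 2210591944020587 = 1000132381096861537 → 23037239909755301938/1000132381096861537
APPEND 3: p_15 = 3·23037239909755301938 + 459726414270747479 = 69571446143536653293, q_15 = 3·1000132381096861537 + 19958435783056819 = 3020355579073641430 → 69571446143536653293/3020355579073641430
APPEND 49: p_16 = 49·69571446143536653293 + 23037239909755301938 = 3432038100943051313295, q_16 = 49·3020355579073641430 + 1000132381096861537 = 148997555755705291607 → 3432038100943051313295/148997555755705291607
APPEND 16: p_17 = 16·3432038100943051313295 + 69571446143536653293 = 54982181061232357666013, q_17 = 16·148997555755705291607 + 3020355579073641430 = 2386981247670358307142 → 54982181061232357666013/2386981247670358307142
APPEND 34: p_18 = 34·54982181061232357666013 + 3432038100943051313295 = 1872826194182843211957737, q_18 = 34·2386981247670358307142 + 148997555755705291607 = 81306359976547887734435 → 1872826194182843211957737/81306359976547887734435
APPEND 16: p_19 = 16·1872826194182843211957737 + 54982181061232357666013 = 30020201287986723748989805, q_19 = 16·81306359976547887734435 + 2386981247670358307142 = 1303288740872436562058102 → 30020201287986723748989805/1303288740872436562058102

23/1
668/29
76128/3305
3580711/155452
14398972/625113
5074914414/220320935
959691510082/41663782591
41505389082443/1801903516827
50919196217927988/2210591944020587
23037239909755301938/1000132381096861537
3432038100943051313295/148997555755705291607
1872826194182843211957737/81306359976547887734435
30020201287986723748989805/1303288740872436562058102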